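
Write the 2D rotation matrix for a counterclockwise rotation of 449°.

Rotation matrix formula: [[cos θ, -sin θ], [sin θ, cos θ]]
For θ = 449°:
cos(449°) = 0.0175
sin(449°) = 0.9998
Result: [[0.0175, -0.9998], [0.9998, 0.0175]]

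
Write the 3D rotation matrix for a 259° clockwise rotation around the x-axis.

Rotation matrix for clockwise 259° around x-axis:
A clockwise rotation by 259° is a counterclockwise rotation by -259°.
cos(-259°) = -0.1908, sin(-259°) = 0.9816
Result: [[1, 0, 0], [0, -0.1908, -0.9816], [0, 0.9816, -0.1908]]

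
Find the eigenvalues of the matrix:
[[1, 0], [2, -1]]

Characteristic equation: det(A - λI) = 0
λ² - (trace)λ + (det) = 0
trace = 1 + -1 = 0, det = (1)(-1) - (0)(2) = -1
λ² - (0)λ + (-1) = 0
λ = (0 ± √((0)² - 4·(-1))) / 2 = (0 ± √4) / 2
Solving: λ = -1, 1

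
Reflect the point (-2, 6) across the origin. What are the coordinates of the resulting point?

Reflection across origin: (-2, 6) → (2, -6)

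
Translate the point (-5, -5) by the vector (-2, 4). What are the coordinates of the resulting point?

Translation by (-2, 4) (homogeneous matrix [[1, 0, -2], [0, 1, 4], [0, 0, 1]]):
x' = -5 + -2 = -7
y' = -5 + 4 = -1
Result: (-7, -1)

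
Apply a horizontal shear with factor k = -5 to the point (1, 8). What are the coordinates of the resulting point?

Shear matrix for horizontal shear with factor k = -5:
[[1, -5], [0, 1]]
Result: (1, 8) → (-39, 8)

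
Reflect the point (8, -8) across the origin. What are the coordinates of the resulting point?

Reflection across origin: (8, -8) → (-8, 8)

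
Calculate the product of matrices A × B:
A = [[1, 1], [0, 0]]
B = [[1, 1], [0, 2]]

Matrix multiplication:
C[0][0] = 1×1 + 1×0 = 1
C[0][1] = 1×1 + 1×2 = 3
C[1][0] = 0×1 + 0×0 = 0
C[1][1] = 0×1 + 0×2 = 0
Result: [[1, 3], [0, 0]]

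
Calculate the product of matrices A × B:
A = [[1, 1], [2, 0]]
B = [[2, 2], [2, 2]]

Matrix multiplication:
C[0][0] = 1×2 + 1×2 = 4
C[0][1] = 1×2 + 1×2 = 4
C[1][0] = 2×2 + 0×2 = 4
C[1][1] = 2×2 + 0×2 = 4
Result: [[4, 4], [4, 4]]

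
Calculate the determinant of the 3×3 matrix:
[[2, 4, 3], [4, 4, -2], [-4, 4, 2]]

Expansion along first row:
det = 2·det([[4,-2],[4,2]]) - 4·det([[4,-2],[-4,2]]) + 3·det([[4,4],[-4,4]])
    = 2·(4·2 - -2·4) - 4·(4·2 - -2·-4) + 3·(4·4 - 4·-4)
    = 2·16 - 4·0 + 3·32
    = 32 + 0 + 96 = 128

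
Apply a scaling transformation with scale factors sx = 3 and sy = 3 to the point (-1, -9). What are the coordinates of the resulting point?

Scaling matrix:
[[3, 0], [0, 3]]
Result: (-1 × 3, -9 × 3) = (-3, -27)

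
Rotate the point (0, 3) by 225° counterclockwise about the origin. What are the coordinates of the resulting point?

Rotation matrix for 225°: [[cos 225°, -sin 225°], [sin 225°, cos 225°]] ≈ [[-0.707107, 0.707107], [-0.707107, -0.707107]]
[[-0.707107, 0.707107], [-0.707107, -0.707107]] × [0, 3]ᵀ ≈ [2.1213, -2.1213]ᵀ
Result: (2.1213, -2.1213)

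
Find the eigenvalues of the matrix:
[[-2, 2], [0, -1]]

Characteristic equation: det(A - λI) = 0
λ² - (trace)λ + (det) = 0
trace = -2 + -1 = -3, det = (-2)(-1) - (2)(0) = 2
λ² - (-3)λ + (2) = 0
λ = (-3 ± √((-3)² - 4·(2))) / 2 = (-3 ± √1) / 2
Solving: λ = -2, -1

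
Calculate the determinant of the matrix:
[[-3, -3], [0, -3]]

For a 2×2 matrix [[a, b], [c, d]], det = ad - bc
det = (-3)(-3) - (-3)(0) = 9 - 0 = 9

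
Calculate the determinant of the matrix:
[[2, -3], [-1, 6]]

For a 2×2 matrix [[a, b], [c, d]], det = ad - bc
det = (2)(6) - (-3)(-1) = 12 - 3 = 9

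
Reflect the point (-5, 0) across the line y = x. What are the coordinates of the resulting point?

Reflection across line y = x: (-5, 0) → (0, -5)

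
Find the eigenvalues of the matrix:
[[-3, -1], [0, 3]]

Characteristic equation: det(A - λI) = 0
λ² - (trace)λ + (det) = 0
trace = -3 + 3 = 0, det = (-3)(3) - (-1)(0) = -9
λ² - (0)λ + (-9) = 0
λ = (0 ± √((0)² - 4·(-9))) / 2 = (0 ± √36) / 2
Solving: λ = -3, 3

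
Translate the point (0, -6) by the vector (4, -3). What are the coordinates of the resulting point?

Translation by (4, -3) (homogeneous matrix [[1, 0, 4], [0, 1, -3], [0, 0, 1]]):
x' = 0 + 4 = 4
y' = -6 + -3 = -9
Result: (4, -9)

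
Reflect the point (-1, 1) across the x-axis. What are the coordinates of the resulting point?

Reflection across x-axis: (-1, 1) → (-1, -1)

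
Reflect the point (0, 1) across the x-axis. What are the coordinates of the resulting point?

Reflection across x-axis: (0, 1) → (0, -1)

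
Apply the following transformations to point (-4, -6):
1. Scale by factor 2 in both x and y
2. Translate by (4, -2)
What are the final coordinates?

Step 1: Scale (-4, -6) by 2 → (-8, -12)
Step 2: Translate by (4, -2) → (-4, -14)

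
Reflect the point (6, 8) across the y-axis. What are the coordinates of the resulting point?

Reflection across y-axis: (6, 8) → (-6, 8)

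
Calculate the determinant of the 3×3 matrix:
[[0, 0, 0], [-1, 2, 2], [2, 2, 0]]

Expansion along first row:
det = 0·det([[2,2],[2,0]]) - 0·det([[-1,2],[2,0]]) + 0·det([[-1,2],[2,2]])
    = 0·(2·0 - 2·2) - 0·(-1·0 - 2·2) + 0·(-1·2 - 2·2)
    = 0·-4 - 0·-4 + 0·-6
    = 0 + 0 + 0 = 0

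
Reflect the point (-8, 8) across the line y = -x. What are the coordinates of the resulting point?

Reflection across line y = -x: (-8, 8) → (-8, 8)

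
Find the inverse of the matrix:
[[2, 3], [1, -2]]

For [[a,b],[c,d]], inverse = (1/det)·[[d,-b],[-c,a]]
det = (2)(-2) - (3)(1) = -4 - 3 = -7
Inverse = (1/-7)·[[-2, -3], [-1, 2]]
= [[2/7, 3/7], [1/7, -2/7]]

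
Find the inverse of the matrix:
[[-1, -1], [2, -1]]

For [[a,b],[c,d]], inverse = (1/det)·[[d,-b],[-c,a]]
det = (-1)(-1) - (-1)(2) = 1 - -2 = 3
Inverse = (1/3)·[[-1, 1], [-2, -1]]
= [[-1/3, 1/3], [-2/3, -1/3]]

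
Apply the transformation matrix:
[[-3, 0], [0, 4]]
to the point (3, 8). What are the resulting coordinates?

Matrix multiplication:
[[-3, 0], [0, 4]] × [3, 8]ᵀ
= [(-3)(3) + (0)(8), (0)(3) + (4)(8)]ᵀ
= [-9, 32]ᵀ
Result: (-9, 32)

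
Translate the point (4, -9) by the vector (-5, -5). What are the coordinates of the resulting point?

Translation by (-5, -5) (homogeneous matrix [[1, 0, -5], [0, 1, -5], [0, 0, 1]]):
x' = 4 + -5 = -1
y' = -9 + -5 = -14
Result: (-1, -14)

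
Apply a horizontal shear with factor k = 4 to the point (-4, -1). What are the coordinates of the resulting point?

Shear matrix for horizontal shear with factor k = 4:
[[1, 4], [0, 1]]
Result: (-4, -1) → (-8, -1)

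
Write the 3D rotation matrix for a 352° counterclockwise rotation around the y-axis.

Rotation matrix for counterclockwise 352° around y-axis:
cos(352°) = 0.9903, sin(352°) = -0.1392
Result: [[0.9903, 0, -0.1392], [0, 1, 0], [0.1392, 0, 0.9903]]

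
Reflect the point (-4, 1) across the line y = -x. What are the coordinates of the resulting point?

Reflection across line y = -x: (-4, 1) → (-1, 4)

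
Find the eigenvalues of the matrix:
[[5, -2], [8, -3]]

Characteristic equation: det(A - λI) = 0
λ² - (trace)λ + (det) = 0
trace = 5 + -3 = 2, det = (5)(-3) - (-2)(8) = 1
λ² - (2)λ + (1) = 0
λ = (2 ± √((2)² - 4·(1))) / 2 = (2 ± √0) / 2
Solving: λ = 1, 1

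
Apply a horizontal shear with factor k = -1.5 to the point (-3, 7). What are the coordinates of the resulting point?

Shear matrix for horizontal shear with factor k = -1.5:
[[1, -1.50], [0, 1]]
Result: (-3, 7) → (-13.5, 7)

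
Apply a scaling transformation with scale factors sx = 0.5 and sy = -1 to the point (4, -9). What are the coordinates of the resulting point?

Scaling matrix:
[[0.50, 0], [0, -1]]
Result: (4 × 0.5, -9 × -1) = (2, 9)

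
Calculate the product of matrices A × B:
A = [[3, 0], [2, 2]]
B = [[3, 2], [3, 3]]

Matrix multiplication:
C[0][0] = 3×3 + 0×3 = 9
C[0][1] = 3×2 + 0×3 = 6
C[1][0] = 2×3 + 2×3 = 12
C[1][1] = 2×2 + 2×3 = 10
Result: [[9, 6], [12, 10]]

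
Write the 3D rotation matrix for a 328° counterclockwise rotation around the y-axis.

Rotation matrix for counterclockwise 328° around y-axis:
cos(328°) = 0.8480, sin(328°) = -0.5299
Result: [[0.8480, 0, -0.5299], [0, 1, 0], [0.5299, 0, 0.8480]]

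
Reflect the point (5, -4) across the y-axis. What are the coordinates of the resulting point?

Reflection across y-axis: (5, -4) → (-5, -4)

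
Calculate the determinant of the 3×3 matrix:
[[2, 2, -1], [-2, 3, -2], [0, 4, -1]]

Expansion along first row:
det = 2·det([[3,-2],[4,-1]]) - 2·det([[-2,-2],[0,-1]]) + -1·det([[-2,3],[0,4]])
    = 2·(3·-1 - -2·4) - 2·(-2·-1 - -2·0) + -1·(-2·4 - 3·0)
    = 2·5 - 2·2 + -1·-8
    = 10 + -4 + 8 = 14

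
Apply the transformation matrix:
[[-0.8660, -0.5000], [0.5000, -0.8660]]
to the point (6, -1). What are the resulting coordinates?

Matrix multiplication:
[[-0.8660, -0.5000], [0.5000, -0.8660]] × [6, -1]ᵀ
= [(-0.8660)(6) + (-0.5000)(-1), (0.5000)(6) + (-0.8660)(-1)]ᵀ
= [-4.6960, 3.8660]ᵀ
Result: (-4.6960, 3.8660)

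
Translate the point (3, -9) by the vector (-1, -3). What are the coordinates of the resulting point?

Translation by (-1, -3) (homogeneous matrix [[1, 0, -1], [0, 1, -3], [0, 0, 1]]):
x' = 3 + -1 = 2
y' = -9 + -3 = -12
Result: (2, -12)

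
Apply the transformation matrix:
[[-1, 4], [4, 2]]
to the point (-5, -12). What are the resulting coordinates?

Matrix multiplication:
[[-1, 4], [4, 2]] × [-5, -12]ᵀ
= [(-1)(-5) + (4)(-12), (4)(-5) + (2)(-12)]ᵀ
= [-43, -44]ᵀ
Result: (-43, -44)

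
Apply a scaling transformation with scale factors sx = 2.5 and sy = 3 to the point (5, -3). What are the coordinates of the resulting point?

Scaling matrix:
[[2.50, 0], [0, 3]]
Result: (5 × 2.5, -3 × 3) = (12.5, -9)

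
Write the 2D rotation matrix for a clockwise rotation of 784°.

Rotation matrix formula: [[cos θ, -sin θ], [sin θ, cos θ]]
A clockwise rotation by 784° is equivalent to a counterclockwise rotation by -784°.
For θ = -784°:
cos(-784°) = 0.4384
sin(-784°) = -0.8988
Result: [[0.4384, 0.8988], [-0.8988, 0.4384]]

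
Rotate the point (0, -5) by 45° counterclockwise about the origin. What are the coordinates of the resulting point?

Rotation matrix for 45°: [[cos 45°, -sin 45°], [sin 45°, cos 45°]] ≈ [[0.707107, -0.707107], [0.707107, 0.707107]]
[[0.707107, -0.707107], [0.707107, 0.707107]] × [0, -5]ᵀ ≈ [3.5355, -3.5355]ᵀ
Result: (3.5355, -3.5355)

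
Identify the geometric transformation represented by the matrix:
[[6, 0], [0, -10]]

This matrix represents: non-uniform scaling by sx = 6, sy = -10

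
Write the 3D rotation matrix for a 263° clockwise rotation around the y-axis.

Rotation matrix for clockwise 263° around y-axis:
A clockwise rotation by 263° is a counterclockwise rotation by -263°.
cos(-263°) = -0.1219, sin(-263°) = 0.9925
Result: [[-0.1219, 0, 0.9925], [0, 1, 0], [-0.9925, 0, -0.1219]]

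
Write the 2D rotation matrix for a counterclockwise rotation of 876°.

Rotation matrix formula: [[cos θ, -sin θ], [sin θ, cos θ]]
For θ = 876°:
cos(876°) = -0.9135
sin(876°) = 0.4067
Result: [[-0.9135, -0.4067], [0.4067, -0.9135]]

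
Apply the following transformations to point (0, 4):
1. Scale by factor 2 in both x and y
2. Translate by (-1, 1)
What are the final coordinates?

Step 1: Scale (0, 4) by 2 → (0, 8)
Step 2: Translate by (-1, 1) → (-1, 9)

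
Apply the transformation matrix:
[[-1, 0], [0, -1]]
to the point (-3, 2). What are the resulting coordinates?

Matrix multiplication:
[[-1, 0], [0, -1]] × [-3, 2]ᵀ
= [(-1)(-3) + (0)(2), (0)(-3) + (-1)(2)]ᵀ
= [3, -2]ᵀ
Result: (3, -2)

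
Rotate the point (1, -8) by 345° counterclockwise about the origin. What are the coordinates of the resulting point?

Rotation matrix for 345°: [[cos 345°, -sin 345°], [sin 345°, cos 345°]] ≈ [[0.965926, 0.258819], [-0.258819, 0.965926]]
[[0.965926, 0.258819], [-0.258819, 0.965926]] × [1, -8]ᵀ ≈ [-1.1046, -7.9862]ᵀ
Result: (-1.1046, -7.9862)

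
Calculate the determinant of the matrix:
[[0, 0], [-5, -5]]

For a 2×2 matrix [[a, b], [c, d]], det = ad - bc
det = (0)(-5) - (0)(-5) = 0 - 0 = 0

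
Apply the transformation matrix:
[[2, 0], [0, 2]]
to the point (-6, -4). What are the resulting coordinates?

Matrix multiplication:
[[2, 0], [0, 2]] × [-6, -4]ᵀ
= [(2)(-6) + (0)(-4), (0)(-6) + (2)(-4)]ᵀ
= [-12, -8]ᵀ
Result: (-12, -8)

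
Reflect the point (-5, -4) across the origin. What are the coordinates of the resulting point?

Reflection across origin: (-5, -4) → (5, 4)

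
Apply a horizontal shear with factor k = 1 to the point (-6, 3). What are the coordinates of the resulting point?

Shear matrix for horizontal shear with factor k = 1:
[[1, 1], [0, 1]]
Result: (-6, 3) → (-3, 3)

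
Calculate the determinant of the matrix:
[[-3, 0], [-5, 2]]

For a 2×2 matrix [[a, b], [c, d]], det = ad - bc
det = (-3)(2) - (0)(-5) = -6 - 0 = -6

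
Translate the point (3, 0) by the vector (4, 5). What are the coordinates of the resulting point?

Translation by (4, 5) (homogeneous matrix [[1, 0, 4], [0, 1, 5], [0, 0, 1]]):
x' = 3 + 4 = 7
y' = 0 + 5 = 5
Result: (7, 5)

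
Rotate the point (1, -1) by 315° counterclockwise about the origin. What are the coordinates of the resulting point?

Rotation matrix for 315°: [[cos 315°, -sin 315°], [sin 315°, cos 315°]] ≈ [[0.707107, 0.707107], [-0.707107, 0.707107]]
[[0.707107, 0.707107], [-0.707107, 0.707107]] × [1, -1]ᵀ ≈ [0, -1.4142]ᵀ
Result: (0, -1.4142)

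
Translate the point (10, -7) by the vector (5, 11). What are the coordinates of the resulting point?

Translation by (5, 11) (homogeneous matrix [[1, 0, 5], [0, 1, 11], [0, 0, 1]]):
x' = 10 + 5 = 15
y' = -7 + 11 = 4
Result: (15, 4)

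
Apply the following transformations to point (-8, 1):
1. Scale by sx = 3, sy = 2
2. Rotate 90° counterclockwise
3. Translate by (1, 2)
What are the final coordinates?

Step 1: Scale → (-24, 2)
Step 2: Rotate 90° → (-2, -24)
Step 3: Translate → (-1, -22)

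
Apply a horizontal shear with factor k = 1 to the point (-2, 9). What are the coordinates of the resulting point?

Shear matrix for horizontal shear with factor k = 1:
[[1, 1], [0, 1]]
Result: (-2, 9) → (7, 9)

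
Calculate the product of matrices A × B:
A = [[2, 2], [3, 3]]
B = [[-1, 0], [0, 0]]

Matrix multiplication:
C[0][0] = 2×-1 + 2×0 = -2
C[0][1] = 2×0 + 2×0 = 0
C[1][0] = 3×-1 + 3×0 = -3
C[1][1] = 3×0 + 3×0 = 0
Result: [[-2, 0], [-3, 0]]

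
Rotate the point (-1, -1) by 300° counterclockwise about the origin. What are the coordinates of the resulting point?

Rotation matrix for 300°: [[cos 300°, -sin 300°], [sin 300°, cos 300°]] ≈ [[0.500000, 0.866025], [-0.866025, 0.500000]]
[[0.500000, 0.866025], [-0.866025, 0.500000]] × [-1, -1]ᵀ ≈ [-1.3660, 0.3660]ᵀ
Result: (-1.3660, 0.3660)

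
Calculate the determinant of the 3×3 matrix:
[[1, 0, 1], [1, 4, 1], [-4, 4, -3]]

Expansion along first row:
det = 1·det([[4,1],[4,-3]]) - 0·det([[1,1],[-4,-3]]) + 1·det([[1,4],[-4,4]])
    = 1·(4·-3 - 1·4) - 0·(1·-3 - 1·-4) + 1·(1·4 - 4·-4)
    = 1·-16 - 0·1 + 1·20
    = -16 + 0 + 20 = 4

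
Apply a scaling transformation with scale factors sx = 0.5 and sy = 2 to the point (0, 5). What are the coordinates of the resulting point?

Scaling matrix:
[[0.50, 0], [0, 2]]
Result: (0 × 0.5, 5 × 2) = (0, 10)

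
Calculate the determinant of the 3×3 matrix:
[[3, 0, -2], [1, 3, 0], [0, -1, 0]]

Expansion along first row:
det = 3·det([[3,0],[-1,0]]) - 0·det([[1,0],[0,0]]) + -2·det([[1,3],[0,-1]])
    = 3·(3·0 - 0·-1) - 0·(1·0 - 0·0) + -2·(1·-1 - 3·0)
    = 3·0 - 0·0 + -2·-1
    = 0 + 0 + 2 = 2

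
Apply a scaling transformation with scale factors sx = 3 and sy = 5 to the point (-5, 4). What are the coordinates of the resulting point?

Scaling matrix:
[[3, 0], [0, 5]]
Result: (-5 × 3, 4 × 5) = (-15, 20)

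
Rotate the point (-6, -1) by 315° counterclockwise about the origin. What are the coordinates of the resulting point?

Rotation matrix for 315°: [[cos 315°, -sin 315°], [sin 315°, cos 315°]] ≈ [[0.707107, 0.707107], [-0.707107, 0.707107]]
[[0.707107, 0.707107], [-0.707107, 0.707107]] × [-6, -1]ᵀ ≈ [-4.9497, 3.5355]ᵀ
Result: (-4.9497, 3.5355)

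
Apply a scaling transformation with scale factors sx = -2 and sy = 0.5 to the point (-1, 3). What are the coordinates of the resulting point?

Scaling matrix:
[[-2, 0], [0, 0.50]]
Result: (-1 × -2, 3 × 0.5) = (2, 1.5)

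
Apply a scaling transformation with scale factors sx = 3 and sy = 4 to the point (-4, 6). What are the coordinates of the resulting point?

Scaling matrix:
[[3, 0], [0, 4]]
Result: (-4 × 3, 6 × 4) = (-12, 24)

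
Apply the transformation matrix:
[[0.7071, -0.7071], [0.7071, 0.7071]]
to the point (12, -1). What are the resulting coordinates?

Matrix multiplication:
[[0.7071, -0.7071], [0.7071, 0.7071]] × [12, -1]ᵀ
= [(0.7071)(12) + (-0.7071)(-1), (0.7071)(12) + (0.7071)(-1)]ᵀ
= [9.1923, 7.7781]ᵀ
Result: (9.1923, 7.7781)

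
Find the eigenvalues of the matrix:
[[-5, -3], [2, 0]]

Characteristic equation: det(A - λI) = 0
λ² - (trace)λ + (det) = 0
trace = -5 + 0 = -5, det = (-5)(0) - (-3)(2) = 6
λ² - (-5)λ + (6) = 0
λ = (-5 ± √((-5)² - 4·(6))) / 2 = (-5 ± √1) / 2
Solving: λ = -3, -2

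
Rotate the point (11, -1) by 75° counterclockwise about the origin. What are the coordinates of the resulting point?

Rotation matrix for 75°: [[cos 75°, -sin 75°], [sin 75°, cos 75°]] ≈ [[0.258819, -0.965926], [0.965926, 0.258819]]
[[0.258819, -0.965926], [0.965926, 0.258819]] × [11, -1]ᵀ ≈ [3.8129, 10.3664]ᵀ
Result: (3.8129, 10.3664)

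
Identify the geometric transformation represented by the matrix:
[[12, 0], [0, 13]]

This matrix represents: non-uniform scaling by sx = 12, sy = 13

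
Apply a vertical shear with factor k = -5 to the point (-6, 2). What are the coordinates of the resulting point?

Shear matrix for vertical shear with factor k = -5:
[[1, 0], [-5, 1]]
Result: (-6, 2) → (-6, 32)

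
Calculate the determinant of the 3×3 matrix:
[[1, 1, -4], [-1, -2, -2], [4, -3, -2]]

Expansion along first row:
det = 1·det([[-2,-2],[-3,-2]]) - 1·det([[-1,-2],[4,-2]]) + -4·det([[-1,-2],[4,-3]])
    = 1·(-2·-2 - -2·-3) - 1·(-1·-2 - -2·4) + -4·(-1·-3 - -2·4)
    = 1·-2 - 1·10 + -4·11
    = -2 + -10 + -44 = -56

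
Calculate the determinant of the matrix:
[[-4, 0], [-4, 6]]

For a 2×2 matrix [[a, b], [c, d]], det = ad - bc
det = (-4)(6) - (0)(-4) = -24 - 0 = -24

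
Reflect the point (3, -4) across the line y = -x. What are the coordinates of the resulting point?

Reflection across line y = -x: (3, -4) → (4, -3)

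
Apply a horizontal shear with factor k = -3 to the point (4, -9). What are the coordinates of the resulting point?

Shear matrix for horizontal shear with factor k = -3:
[[1, -3], [0, 1]]
Result: (4, -9) → (31, -9)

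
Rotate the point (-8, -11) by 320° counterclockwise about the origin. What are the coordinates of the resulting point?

Rotation matrix for 320°: [[cos 320°, -sin 320°], [sin 320°, cos 320°]] ≈ [[0.766044, 0.642788], [-0.642788, 0.766044]]
[[0.766044, 0.642788], [-0.642788, 0.766044]] × [-8, -11]ᵀ ≈ [-13.1990, -3.2842]ᵀ
Result: (-13.1990, -3.2842)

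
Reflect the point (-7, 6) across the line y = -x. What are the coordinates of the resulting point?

Reflection across line y = -x: (-7, 6) → (-6, 7)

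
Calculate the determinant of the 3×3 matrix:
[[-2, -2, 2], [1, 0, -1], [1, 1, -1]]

Expansion along first row:
det = -2·det([[0,-1],[1,-1]]) - -2·det([[1,-1],[1,-1]]) + 2·det([[1,0],[1,1]])
    = -2·(0·-1 - -1·1) - -2·(1·-1 - -1·1) + 2·(1·1 - 0·1)
    = -2·1 - -2·0 + 2·1
    = -2 + 0 + 2 = 0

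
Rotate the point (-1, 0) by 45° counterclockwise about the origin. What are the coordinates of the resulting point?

Rotation matrix for 45°: [[cos 45°, -sin 45°], [sin 45°, cos 45°]] ≈ [[0.707107, -0.707107], [0.707107, 0.707107]]
[[0.707107, -0.707107], [0.707107, 0.707107]] × [-1, 0]ᵀ ≈ [-0.7071, -0.7071]ᵀ
Result: (-0.7071, -0.7071)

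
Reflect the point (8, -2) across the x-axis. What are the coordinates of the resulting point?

Reflection across x-axis: (8, -2) → (8, 2)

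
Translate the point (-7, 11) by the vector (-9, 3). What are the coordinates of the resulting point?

Translation by (-9, 3) (homogeneous matrix [[1, 0, -9], [0, 1, 3], [0, 0, 1]]):
x' = -7 + -9 = -16
y' = 11 + 3 = 14
Result: (-16, 14)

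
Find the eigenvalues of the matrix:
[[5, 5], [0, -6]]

Characteristic equation: det(A - λI) = 0
λ² - (trace)λ + (det) = 0
trace = 5 + -6 = -1, det = (5)(-6) - (5)(0) = -30
λ² - (-1)λ + (-30) = 0
λ = (-1 ± √((-1)² - 4·(-30))) / 2 = (-1 ± √121) / 2
Solving: λ = -6, 5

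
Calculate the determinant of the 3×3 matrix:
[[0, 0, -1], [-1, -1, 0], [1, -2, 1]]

Expansion along first row:
det = 0·det([[-1,0],[-2,1]]) - 0·det([[-1,0],[1,1]]) + -1·det([[-1,-1],[1,-2]])
    = 0·(-1·1 - 0·-2) - 0·(-1·1 - 0·1) + -1·(-1·-2 - -1·1)
    = 0·-1 - 0·-1 + -1·3
    = 0 + 0 + -3 = -3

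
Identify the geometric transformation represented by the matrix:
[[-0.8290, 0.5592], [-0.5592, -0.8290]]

This matrix represents: rotation by 214° counterclockwise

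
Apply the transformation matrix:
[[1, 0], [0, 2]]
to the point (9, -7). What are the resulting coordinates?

Matrix multiplication:
[[1, 0], [0, 2]] × [9, -7]ᵀ
= [(1)(9) + (0)(-7), (0)(9) + (2)(-7)]ᵀ
= [9, -14]ᵀ
Result: (9, -14)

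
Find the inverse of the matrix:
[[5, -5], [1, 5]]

For [[a,b],[c,d]], inverse = (1/det)·[[d,-b],[-c,a]]
det = (5)(5) - (-5)(1) = 25 - -5 = 30
Inverse = (1/30)·[[5, 5], [-1, 5]]
= [[1/6, 1/6], [-1/30, 1/6]]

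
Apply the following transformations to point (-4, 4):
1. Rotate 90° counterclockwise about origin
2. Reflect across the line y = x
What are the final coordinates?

Step 1: Rotate 90° → (-4, -4)
Step 2: Reflect across line y = x → (-4, -4)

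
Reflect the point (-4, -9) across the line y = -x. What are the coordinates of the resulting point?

Reflection across line y = -x: (-4, -9) → (9, 4)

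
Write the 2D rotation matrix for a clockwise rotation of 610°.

Rotation matrix formula: [[cos θ, -sin θ], [sin θ, cos θ]]
A clockwise rotation by 610° is equivalent to a counterclockwise rotation by -610°.
For θ = -610°:
cos(-610°) = -0.3420
sin(-610°) = 0.9397
Result: [[-0.3420, -0.9397], [0.9397, -0.3420]]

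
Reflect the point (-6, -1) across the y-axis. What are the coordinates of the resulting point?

Reflection across y-axis: (-6, -1) → (6, -1)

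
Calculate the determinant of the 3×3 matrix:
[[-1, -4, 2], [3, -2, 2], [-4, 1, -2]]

Expansion along first row:
det = -1·det([[-2,2],[1,-2]]) - -4·det([[3,2],[-4,-2]]) + 2·det([[3,-2],[-4,1]])
    = -1·(-2·-2 - 2·1) - -4·(3·-2 - 2·-4) + 2·(3·1 - -2·-4)
    = -1·2 - -4·2 + 2·-5
    = -2 + 8 + -10 = -4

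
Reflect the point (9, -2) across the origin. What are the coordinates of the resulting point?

Reflection across origin: (9, -2) → (-9, 2)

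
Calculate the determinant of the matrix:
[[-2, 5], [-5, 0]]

For a 2×2 matrix [[a, b], [c, d]], det = ad - bc
det = (-2)(0) - (5)(-5) = 0 - -25 = 25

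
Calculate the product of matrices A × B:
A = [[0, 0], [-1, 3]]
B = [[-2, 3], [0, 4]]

Matrix multiplication:
C[0][0] = 0×-2 + 0×0 = 0
C[0][1] = 0×3 + 0×4 = 0
C[1][0] = -1×-2 + 3×0 = 2
C[1][1] = -1×3 + 3×4 = 9
Result: [[0, 0], [2, 9]]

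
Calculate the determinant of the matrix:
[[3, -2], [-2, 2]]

For a 2×2 matrix [[a, b], [c, d]], det = ad - bc
det = (3)(2) - (-2)(-2) = 6 - 4 = 2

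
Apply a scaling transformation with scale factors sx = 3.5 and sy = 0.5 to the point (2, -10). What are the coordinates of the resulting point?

Scaling matrix:
[[3.50, 0], [0, 0.50]]
Result: (2 × 3.5, -10 × 0.5) = (7, -5)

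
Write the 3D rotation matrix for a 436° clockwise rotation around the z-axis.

Rotation matrix for clockwise 436° around z-axis:
A clockwise rotation by 436° is a counterclockwise rotation by -436°.
cos(-436°) = 0.2419, sin(-436°) = -0.9703
Result: [[0.2419, 0.9703, 0], [-0.9703, 0.2419, 0], [0, 0, 1]]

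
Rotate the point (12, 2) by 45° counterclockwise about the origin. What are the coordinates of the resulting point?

Rotation matrix for 45°: [[cos 45°, -sin 45°], [sin 45°, cos 45°]] ≈ [[0.707107, -0.707107], [0.707107, 0.707107]]
[[0.707107, -0.707107], [0.707107, 0.707107]] × [12, 2]ᵀ ≈ [7.0711, 9.8995]ᵀ
Result: (7.0711, 9.8995)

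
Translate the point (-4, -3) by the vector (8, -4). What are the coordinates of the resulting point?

Translation by (8, -4) (homogeneous matrix [[1, 0, 8], [0, 1, -4], [0, 0, 1]]):
x' = -4 + 8 = 4
y' = -3 + -4 = -7
Result: (4, -7)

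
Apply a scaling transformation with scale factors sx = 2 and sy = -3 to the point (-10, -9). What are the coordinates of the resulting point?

Scaling matrix:
[[2, 0], [0, -3]]
Result: (-10 × 2, -9 × -3) = (-20, 27)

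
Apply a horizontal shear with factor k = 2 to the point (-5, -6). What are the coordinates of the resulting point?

Shear matrix for horizontal shear with factor k = 2:
[[1, 2], [0, 1]]
Result: (-5, -6) → (-17, -6)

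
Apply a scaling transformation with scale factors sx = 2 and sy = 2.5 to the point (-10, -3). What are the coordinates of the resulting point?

Scaling matrix:
[[2, 0], [0, 2.50]]
Result: (-10 × 2, -3 × 2.5) = (-20, -7.5)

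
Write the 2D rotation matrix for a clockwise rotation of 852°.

Rotation matrix formula: [[cos θ, -sin θ], [sin θ, cos θ]]
A clockwise rotation by 852° is equivalent to a counterclockwise rotation by -852°.
For θ = -852°:
cos(-852°) = -0.6691
sin(-852°) = -0.7431
Result: [[-0.6691, 0.7431], [-0.7431, -0.6691]]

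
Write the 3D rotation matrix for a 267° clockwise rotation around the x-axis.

Rotation matrix for clockwise 267° around x-axis:
A clockwise rotation by 267° is a counterclockwise rotation by -267°.
cos(-267°) = -0.0523, sin(-267°) = 0.9986
Result: [[1, 0, 0], [0, -0.0523, -0.9986], [0, 0.9986, -0.0523]]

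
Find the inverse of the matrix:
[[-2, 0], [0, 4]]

For [[a,b],[c,d]], inverse = (1/det)·[[d,-b],[-c,a]]
det = (-2)(4) - (0)(0) = -8 - 0 = -8
Inverse = (1/-8)·[[4, 0], [0, -2]]
= [[-1/2, 0], [0, 1/4]]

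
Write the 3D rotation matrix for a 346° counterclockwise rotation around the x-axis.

Rotation matrix for counterclockwise 346° around x-axis:
cos(346°) = 0.9703, sin(346°) = -0.2419
Result: [[1, 0, 0], [0, 0.9703, 0.2419], [0, -0.2419, 0.9703]]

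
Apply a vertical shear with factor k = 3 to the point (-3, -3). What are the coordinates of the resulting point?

Shear matrix for vertical shear with factor k = 3:
[[1, 0], [3, 1]]
Result: (-3, -3) → (-3, -12)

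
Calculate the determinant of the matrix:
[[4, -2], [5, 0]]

For a 2×2 matrix [[a, b], [c, d]], det = ad - bc
det = (4)(0) - (-2)(5) = 0 - -10 = 10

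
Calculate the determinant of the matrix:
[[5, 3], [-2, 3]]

For a 2×2 matrix [[a, b], [c, d]], det = ad - bc
det = (5)(3) - (3)(-2) = 15 - -6 = 21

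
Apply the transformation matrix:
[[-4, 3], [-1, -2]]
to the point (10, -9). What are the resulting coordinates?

Matrix multiplication:
[[-4, 3], [-1, -2]] × [10, -9]ᵀ
= [(-4)(10) + (3)(-9), (-1)(10) + (-2)(-9)]ᵀ
= [-67, 8]ᵀ
Result: (-67, 8)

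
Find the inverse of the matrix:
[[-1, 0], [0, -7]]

For [[a,b],[c,d]], inverse = (1/det)·[[d,-b],[-c,a]]
det = (-1)(-7) - (0)(0) = 7 - 0 = 7
Inverse = (1/7)·[[-7, 0], [0, -1]]
= [[-1, 0], [0, -1/7]]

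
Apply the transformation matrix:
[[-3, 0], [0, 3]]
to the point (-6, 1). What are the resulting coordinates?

Matrix multiplication:
[[-3, 0], [0, 3]] × [-6, 1]ᵀ
= [(-3)(-6) + (0)(1), (0)(-6) + (3)(1)]ᵀ
= [18, 3]ᵀ
Result: (18, 3)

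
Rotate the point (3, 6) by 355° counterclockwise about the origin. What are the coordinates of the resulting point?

Rotation matrix for 355°: [[cos 355°, -sin 355°], [sin 355°, cos 355°]] ≈ [[0.996195, 0.087156], [-0.087156, 0.996195]]
[[0.996195, 0.087156], [-0.087156, 0.996195]] × [3, 6]ᵀ ≈ [3.5115, 5.7157]ᵀ
Result: (3.5115, 5.7157)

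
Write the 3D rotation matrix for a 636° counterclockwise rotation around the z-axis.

Rotation matrix for counterclockwise 636° around z-axis:
cos(636°) = 0.1045, sin(636°) = -0.9945
Result: [[0.1045, 0.9945, 0], [-0.9945, 0.1045, 0], [0, 0, 1]]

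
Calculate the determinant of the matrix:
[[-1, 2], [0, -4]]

For a 2×2 matrix [[a, b], [c, d]], det = ad - bc
det = (-1)(-4) - (2)(0) = 4 - 0 = 4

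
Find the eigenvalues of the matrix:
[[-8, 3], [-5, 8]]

Characteristic equation: det(A - λI) = 0
λ² - (trace)λ + (det) = 0
trace = -8 + 8 = 0, det = (-8)(8) - (3)(-5) = -49
λ² - (0)λ + (-49) = 0
λ = (0 ± √((0)² - 4·(-49))) / 2 = (0 ± √196) / 2
Solving: λ = -7, 7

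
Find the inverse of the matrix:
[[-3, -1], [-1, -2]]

For [[a,b],[c,d]], inverse = (1/det)·[[d,-b],[-c,a]]
det = (-3)(-2) - (-1)(-1) = 6 - 1 = 5
Inverse = (1/5)·[[-2, 1], [1, -3]]
= [[-2/5, 1/5], [1/5, -3/5]]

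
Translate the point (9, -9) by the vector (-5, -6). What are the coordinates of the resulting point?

Translation by (-5, -6) (homogeneous matrix [[1, 0, -5], [0, 1, -6], [0, 0, 1]]):
x' = 9 + -5 = 4
y' = -9 + -6 = -15
Result: (4, -15)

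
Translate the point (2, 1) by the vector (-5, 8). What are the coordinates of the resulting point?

Translation by (-5, 8) (homogeneous matrix [[1, 0, -5], [0, 1, 8], [0, 0, 1]]):
x' = 2 + -5 = -3
y' = 1 + 8 = 9
Result: (-3, 9)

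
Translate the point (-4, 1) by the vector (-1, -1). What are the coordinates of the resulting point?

Translation by (-1, -1) (homogeneous matrix [[1, 0, -1], [0, 1, -1], [0, 0, 1]]):
x' = -4 + -1 = -5
y' = 1 + -1 = 0
Result: (-5, 0)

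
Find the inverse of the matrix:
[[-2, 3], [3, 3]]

For [[a,b],[c,d]], inverse = (1/det)·[[d,-b],[-c,a]]
det = (-2)(3) - (3)(3) = -6 - 9 = -15
Inverse = (1/-15)·[[3, -3], [-3, -2]]
= [[-1/5, 1/5], [1/5, 2/15]]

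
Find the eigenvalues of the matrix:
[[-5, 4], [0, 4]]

Characteristic equation: det(A - λI) = 0
λ² - (trace)λ + (det) = 0
trace = -5 + 4 = -1, det = (-5)(4) - (4)(0) = -20
λ² - (-1)λ + (-20) = 0
λ = (-1 ± √((-1)² - 4·(-20))) / 2 = (-1 ± √81) / 2
Solving: λ = -5, 4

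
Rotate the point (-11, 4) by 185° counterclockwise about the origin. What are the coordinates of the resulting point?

Rotation matrix for 185°: [[cos 185°, -sin 185°], [sin 185°, cos 185°]] ≈ [[-0.996195, 0.087156], [-0.087156, -0.996195]]
[[-0.996195, 0.087156], [-0.087156, -0.996195]] × [-11, 4]ᵀ ≈ [11.3068, -3.0261]ᵀ
Result: (11.3068, -3.0261)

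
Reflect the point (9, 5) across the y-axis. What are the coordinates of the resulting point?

Reflection across y-axis: (9, 5) → (-9, 5)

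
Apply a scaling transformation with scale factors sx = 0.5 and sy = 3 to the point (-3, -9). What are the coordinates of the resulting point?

Scaling matrix:
[[0.50, 0], [0, 3]]
Result: (-3 × 0.5, -9 × 3) = (-1.5, -27)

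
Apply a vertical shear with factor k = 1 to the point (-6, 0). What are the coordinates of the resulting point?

Shear matrix for vertical shear with factor k = 1:
[[1, 0], [1, 1]]
Result: (-6, 0) → (-6, -6)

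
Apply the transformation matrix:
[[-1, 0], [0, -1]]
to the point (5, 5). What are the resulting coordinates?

Matrix multiplication:
[[-1, 0], [0, -1]] × [5, 5]ᵀ
= [(-1)(5) + (0)(5), (0)(5) + (-1)(5)]ᵀ
= [-5, -5]ᵀ
Result: (-5, -5)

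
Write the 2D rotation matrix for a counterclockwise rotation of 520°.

Rotation matrix formula: [[cos θ, -sin θ], [sin θ, cos θ]]
For θ = 520°:
cos(520°) = -0.9397
sin(520°) = 0.3420
Result: [[-0.9397, -0.3420], [0.3420, -0.9397]]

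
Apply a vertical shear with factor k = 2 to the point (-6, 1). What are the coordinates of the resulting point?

Shear matrix for vertical shear with factor k = 2:
[[1, 0], [2, 1]]
Result: (-6, 1) → (-6, -11)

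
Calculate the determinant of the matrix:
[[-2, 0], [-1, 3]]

For a 2×2 matrix [[a, b], [c, d]], det = ad - bc
det = (-2)(3) - (0)(-1) = -6 - 0 = -6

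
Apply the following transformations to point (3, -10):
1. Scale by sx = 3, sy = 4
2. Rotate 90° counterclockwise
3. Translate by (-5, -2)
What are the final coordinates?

Step 1: Scale → (9, -40)
Step 2: Rotate 90° → (40, 9)
Step 3: Translate → (35, 7)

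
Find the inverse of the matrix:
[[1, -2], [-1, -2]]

For [[a,b],[c,d]], inverse = (1/det)·[[d,-b],[-c,a]]
det = (1)(-2) - (-2)(-1) = -2 - 2 = -4
Inverse = (1/-4)·[[-2, 2], [1, 1]]
= [[1/2, -1/2], [-1/4, -1/4]]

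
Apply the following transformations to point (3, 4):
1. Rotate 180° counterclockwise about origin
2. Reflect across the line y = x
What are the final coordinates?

Step 1: Rotate 180° → (-3, -4)
Step 2: Reflect across line y = x → (-4, -3)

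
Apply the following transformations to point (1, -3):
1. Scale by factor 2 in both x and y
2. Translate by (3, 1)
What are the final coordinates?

Step 1: Scale (1, -3) by 2 → (2, -6)
Step 2: Translate by (3, 1) → (5, -5)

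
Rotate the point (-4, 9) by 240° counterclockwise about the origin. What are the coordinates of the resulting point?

Rotation matrix for 240°: [[cos 240°, -sin 240°], [sin 240°, cos 240°]] ≈ [[-0.500000, 0.866025], [-0.866025, -0.500000]]
[[-0.500000, 0.866025], [-0.866025, -0.500000]] × [-4, 9]ᵀ ≈ [9.7942, -1.0359]ᵀ
Result: (9.7942, -1.0359)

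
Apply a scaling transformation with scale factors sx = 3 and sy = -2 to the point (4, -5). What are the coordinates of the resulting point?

Scaling matrix:
[[3, 0], [0, -2]]
Result: (4 × 3, -5 × -2) = (12, 10)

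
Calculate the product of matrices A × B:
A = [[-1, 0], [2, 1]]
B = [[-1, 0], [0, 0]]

Matrix multiplication:
C[0][0] = -1×-1 + 0×0 = 1
C[0][1] = -1×0 + 0×0 = 0
C[1][0] = 2×-1 + 1×0 = -2
C[1][1] = 2×0 + 1×0 = 0
Result: [[1, 0], [-2, 0]]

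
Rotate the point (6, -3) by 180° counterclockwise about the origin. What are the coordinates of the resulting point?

Rotation matrix for 180°: [[cos 180°, -sin 180°], [sin 180°, cos 180°]] = [[-1, 0], [0, -1]]
[[-1, 0], [0, -1]] × [6, -3]ᵀ = [-6, 3]ᵀ
Result: (-6, 3)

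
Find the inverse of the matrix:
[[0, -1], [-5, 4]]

For [[a,b],[c,d]], inverse = (1/det)·[[d,-b],[-c,a]]
det = (0)(4) - (-1)(-5) = 0 - 5 = -5
Inverse = (1/-5)·[[4, 1], [5, 0]]
= [[-4/5, -1/5], [-1, 0]]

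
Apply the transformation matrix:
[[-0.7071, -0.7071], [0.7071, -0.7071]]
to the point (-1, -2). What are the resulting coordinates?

Matrix multiplication:
[[-0.7071, -0.7071], [0.7071, -0.7071]] × [-1, -2]ᵀ
= [(-0.7071)(-1) + (-0.7071)(-2), (0.7071)(-1) + (-0.7071)(-2)]ᵀ
= [2.1213, 0.7071]ᵀ
Result: (2.1213, 0.7071)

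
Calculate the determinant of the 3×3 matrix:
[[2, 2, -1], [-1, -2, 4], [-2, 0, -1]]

Expansion along first row:
det = 2·det([[-2,4],[0,-1]]) - 2·det([[-1,4],[-2,-1]]) + -1·det([[-1,-2],[-2,0]])
    = 2·(-2·-1 - 4·0) - 2·(-1·-1 - 4·-2) + -1·(-1·0 - -2·-2)
    = 2·2 - 2·9 + -1·-4
    = 4 + -18 + 4 = -10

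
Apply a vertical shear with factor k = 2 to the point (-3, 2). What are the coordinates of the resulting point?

Shear matrix for vertical shear with factor k = 2:
[[1, 0], [2, 1]]
Result: (-3, 2) → (-3, -4)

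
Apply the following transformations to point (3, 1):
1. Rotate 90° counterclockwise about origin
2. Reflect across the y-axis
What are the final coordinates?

Step 1: Rotate 90° → (-1, 3)
Step 2: Reflect across y-axis → (1, 3)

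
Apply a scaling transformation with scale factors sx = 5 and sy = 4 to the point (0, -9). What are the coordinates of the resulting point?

Scaling matrix:
[[5, 0], [0, 4]]
Result: (0 × 5, -9 × 4) = (0, -36)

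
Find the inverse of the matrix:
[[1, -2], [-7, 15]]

For [[a,b],[c,d]], inverse = (1/det)·[[d,-b],[-c,a]]
det = (1)(15) - (-2)(-7) = 15 - 14 = 1
Inverse = [[15, 2], [7, 1]]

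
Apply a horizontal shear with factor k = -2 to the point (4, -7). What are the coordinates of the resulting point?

Shear matrix for horizontal shear with factor k = -2:
[[1, -2], [0, 1]]
Result: (4, -7) → (18, -7)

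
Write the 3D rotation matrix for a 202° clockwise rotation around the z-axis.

Rotation matrix for clockwise 202° around z-axis:
A clockwise rotation by 202° is a counterclockwise rotation by -202°.
cos(-202°) = -0.9272, sin(-202°) = 0.3746
Result: [[-0.9272, -0.3746, 0], [0.3746, -0.9272, 0], [0, 0, 1]]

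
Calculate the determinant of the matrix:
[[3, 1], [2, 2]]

For a 2×2 matrix [[a, b], [c, d]], det = ad - bc
det = (3)(2) - (1)(2) = 6 - 2 = 4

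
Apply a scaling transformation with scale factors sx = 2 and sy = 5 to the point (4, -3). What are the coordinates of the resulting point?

Scaling matrix:
[[2, 0], [0, 5]]
Result: (4 × 2, -3 × 5) = (8, -15)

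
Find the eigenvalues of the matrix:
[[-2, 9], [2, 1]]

Characteristic equation: det(A - λI) = 0
λ² - (trace)λ + (det) = 0
trace = -2 + 1 = -1, det = (-2)(1) - (9)(2) = -20
λ² - (-1)λ + (-20) = 0
λ = (-1 ± √((-1)² - 4·(-20))) / 2 = (-1 ± √81) / 2
Solving: λ = -5, 4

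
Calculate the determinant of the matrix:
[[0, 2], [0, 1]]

For a 2×2 matrix [[a, b], [c, d]], det = ad - bc
det = (0)(1) - (2)(0) = 0 - 0 = 0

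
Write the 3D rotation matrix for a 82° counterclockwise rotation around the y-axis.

Rotation matrix for counterclockwise 82° around y-axis:
cos(82°) = 0.1392, sin(82°) = 0.9903
Result: [[0.1392, 0, 0.9903], [0, 1, 0], [-0.9903, 0, 0.1392]]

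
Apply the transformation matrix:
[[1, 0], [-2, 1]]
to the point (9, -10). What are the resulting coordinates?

Matrix multiplication:
[[1, 0], [-2, 1]] × [9, -10]ᵀ
= [(1)(9) + (0)(-10), (-2)(9) + (1)(-10)]ᵀ
= [9, -28]ᵀ
Result: (9, -28)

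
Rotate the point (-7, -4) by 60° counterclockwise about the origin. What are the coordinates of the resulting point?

Rotation matrix for 60°: [[cos 60°, -sin 60°], [sin 60°, cos 60°]] ≈ [[0.500000, -0.866025], [0.866025, 0.500000]]
[[0.500000, -0.866025], [0.866025, 0.500000]] × [-7, -4]ᵀ ≈ [-0.0359, -8.0622]ᵀ
Result: (-0.0359, -8.0622)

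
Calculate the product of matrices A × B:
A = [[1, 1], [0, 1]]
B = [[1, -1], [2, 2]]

Matrix multiplication:
C[0][0] = 1×1 + 1×2 = 3
C[0][1] = 1×-1 + 1×2 = 1
C[1][0] = 0×1 + 1×2 = 2
C[1][1] = 0×-1 + 1×2 = 2
Result: [[3, 1], [2, 2]]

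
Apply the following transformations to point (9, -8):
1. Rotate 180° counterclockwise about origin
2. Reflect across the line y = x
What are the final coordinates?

Step 1: Rotate 180° → (-9, 8)
Step 2: Reflect across line y = x → (8, -9)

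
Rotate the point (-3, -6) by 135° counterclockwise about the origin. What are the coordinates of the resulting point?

Rotation matrix for 135°: [[cos 135°, -sin 135°], [sin 135°, cos 135°]] ≈ [[-0.707107, -0.707107], [0.707107, -0.707107]]
[[-0.707107, -0.707107], [0.707107, -0.707107]] × [-3, -6]ᵀ ≈ [6.3640, 2.1213]ᵀ
Result: (6.3640, 2.1213)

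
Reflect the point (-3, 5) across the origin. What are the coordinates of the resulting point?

Reflection across origin: (-3, 5) → (3, -5)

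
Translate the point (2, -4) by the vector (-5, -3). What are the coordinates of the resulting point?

Translation by (-5, -3) (homogeneous matrix [[1, 0, -5], [0, 1, -3], [0, 0, 1]]):
x' = 2 + -5 = -3
y' = -4 + -3 = -7
Result: (-3, -7)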